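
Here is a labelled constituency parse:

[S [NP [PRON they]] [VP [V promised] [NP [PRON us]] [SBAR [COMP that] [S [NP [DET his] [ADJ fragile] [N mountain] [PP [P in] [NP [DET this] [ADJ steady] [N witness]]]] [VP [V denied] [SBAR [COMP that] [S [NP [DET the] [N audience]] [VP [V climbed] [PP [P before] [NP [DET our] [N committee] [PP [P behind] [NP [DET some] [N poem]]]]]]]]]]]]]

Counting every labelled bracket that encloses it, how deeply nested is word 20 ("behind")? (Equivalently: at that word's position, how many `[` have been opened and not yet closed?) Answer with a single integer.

Counting open brackets not yet closed at "behind": [S [VP [SBAR [S [VP [SBAR [S [VP [PP [NP [PP [P = 12.

12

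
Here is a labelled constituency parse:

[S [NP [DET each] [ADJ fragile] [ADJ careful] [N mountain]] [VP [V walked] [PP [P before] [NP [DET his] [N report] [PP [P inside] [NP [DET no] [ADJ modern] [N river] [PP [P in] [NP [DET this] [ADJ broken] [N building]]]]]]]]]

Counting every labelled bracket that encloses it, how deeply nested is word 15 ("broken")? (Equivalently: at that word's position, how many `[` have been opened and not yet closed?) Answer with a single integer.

Counting open brackets not yet closed at "broken": [S [VP [PP [NP [PP [NP [PP [NP [ADJ = 9.

9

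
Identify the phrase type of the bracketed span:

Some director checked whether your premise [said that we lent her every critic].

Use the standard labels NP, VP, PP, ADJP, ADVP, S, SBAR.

VP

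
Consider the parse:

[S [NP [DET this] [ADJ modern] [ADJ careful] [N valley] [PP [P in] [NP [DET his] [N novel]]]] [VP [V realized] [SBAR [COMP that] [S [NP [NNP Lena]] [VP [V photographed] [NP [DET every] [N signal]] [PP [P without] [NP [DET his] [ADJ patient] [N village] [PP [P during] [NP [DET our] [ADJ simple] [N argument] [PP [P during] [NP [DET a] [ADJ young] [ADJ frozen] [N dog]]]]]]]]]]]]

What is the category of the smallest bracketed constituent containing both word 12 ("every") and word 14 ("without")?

VP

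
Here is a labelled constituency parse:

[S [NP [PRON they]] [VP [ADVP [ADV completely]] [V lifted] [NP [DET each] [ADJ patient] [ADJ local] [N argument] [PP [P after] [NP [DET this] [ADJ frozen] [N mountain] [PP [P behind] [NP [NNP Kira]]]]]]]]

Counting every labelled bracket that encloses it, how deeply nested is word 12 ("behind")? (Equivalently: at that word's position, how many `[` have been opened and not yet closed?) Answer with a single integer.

7

The word sits inside P, which is inside PP, inside NP, inside PP, inside NP, inside VP, inside S — 7 brackets in all.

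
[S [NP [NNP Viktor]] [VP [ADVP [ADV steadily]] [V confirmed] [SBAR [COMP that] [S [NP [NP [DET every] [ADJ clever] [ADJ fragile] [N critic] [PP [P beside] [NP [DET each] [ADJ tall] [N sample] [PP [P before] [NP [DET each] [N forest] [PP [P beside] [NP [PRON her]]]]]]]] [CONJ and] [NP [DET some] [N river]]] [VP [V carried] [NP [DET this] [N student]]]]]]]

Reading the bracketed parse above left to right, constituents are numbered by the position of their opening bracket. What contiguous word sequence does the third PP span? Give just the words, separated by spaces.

beside her

The PP opening brackets appear, in order, over: "beside each tall sample before each forest beside her"; "before each forest beside her"; "beside her". The third one spans "beside her".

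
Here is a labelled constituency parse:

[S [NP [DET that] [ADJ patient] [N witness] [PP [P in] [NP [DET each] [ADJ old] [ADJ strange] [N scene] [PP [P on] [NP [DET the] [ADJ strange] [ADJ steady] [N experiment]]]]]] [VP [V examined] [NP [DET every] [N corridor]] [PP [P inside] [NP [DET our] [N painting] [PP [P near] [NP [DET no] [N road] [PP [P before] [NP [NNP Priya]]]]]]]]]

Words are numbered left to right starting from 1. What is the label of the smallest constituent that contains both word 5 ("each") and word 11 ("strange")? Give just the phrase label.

NP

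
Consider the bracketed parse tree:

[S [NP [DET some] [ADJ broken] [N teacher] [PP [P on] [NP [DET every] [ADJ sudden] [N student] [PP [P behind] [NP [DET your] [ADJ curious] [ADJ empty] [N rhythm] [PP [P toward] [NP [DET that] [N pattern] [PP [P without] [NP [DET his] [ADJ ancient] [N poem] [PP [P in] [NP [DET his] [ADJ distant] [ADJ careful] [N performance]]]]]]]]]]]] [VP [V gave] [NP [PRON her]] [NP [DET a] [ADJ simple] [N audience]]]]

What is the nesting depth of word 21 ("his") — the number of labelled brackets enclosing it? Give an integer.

The word sits inside DET, which is inside NP, inside PP, inside NP, inside PP, inside NP, inside PP, inside NP, inside PP, inside NP, inside PP, inside NP, inside S — 13 brackets in all.

13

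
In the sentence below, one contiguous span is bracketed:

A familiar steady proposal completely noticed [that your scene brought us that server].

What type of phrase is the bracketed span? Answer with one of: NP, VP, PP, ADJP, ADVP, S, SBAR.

The bracketed span "that your scene brought us that server" is headed by "that", making it a subordinate clause (SBAR).

SBAR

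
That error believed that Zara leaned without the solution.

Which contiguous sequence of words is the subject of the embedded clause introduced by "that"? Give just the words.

Zara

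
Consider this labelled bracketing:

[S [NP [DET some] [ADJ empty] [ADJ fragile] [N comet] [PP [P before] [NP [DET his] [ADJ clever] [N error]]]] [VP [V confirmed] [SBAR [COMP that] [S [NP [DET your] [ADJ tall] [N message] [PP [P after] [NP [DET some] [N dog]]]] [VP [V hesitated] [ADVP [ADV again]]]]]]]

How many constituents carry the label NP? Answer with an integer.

4

Listing each NP by its span: [NP some empty fragile comet before his clever error]; [NP his clever error]; [NP your tall message after some dog]; [NP some dog] — that makes 4.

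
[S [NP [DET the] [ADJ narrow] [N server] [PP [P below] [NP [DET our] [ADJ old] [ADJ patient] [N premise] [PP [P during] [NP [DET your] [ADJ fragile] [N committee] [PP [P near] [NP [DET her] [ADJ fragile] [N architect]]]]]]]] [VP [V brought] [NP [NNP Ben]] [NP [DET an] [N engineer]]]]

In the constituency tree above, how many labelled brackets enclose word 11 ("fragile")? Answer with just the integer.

Counting open brackets not yet closed at "fragile": [S [NP [PP [NP [PP [NP [ADJ = 7.

7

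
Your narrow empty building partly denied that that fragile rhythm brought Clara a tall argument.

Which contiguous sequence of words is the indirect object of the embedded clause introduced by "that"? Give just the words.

The verb of the embedded clause introduced by "that" is "brought"; its indirect object is the NP "Clara".

Clara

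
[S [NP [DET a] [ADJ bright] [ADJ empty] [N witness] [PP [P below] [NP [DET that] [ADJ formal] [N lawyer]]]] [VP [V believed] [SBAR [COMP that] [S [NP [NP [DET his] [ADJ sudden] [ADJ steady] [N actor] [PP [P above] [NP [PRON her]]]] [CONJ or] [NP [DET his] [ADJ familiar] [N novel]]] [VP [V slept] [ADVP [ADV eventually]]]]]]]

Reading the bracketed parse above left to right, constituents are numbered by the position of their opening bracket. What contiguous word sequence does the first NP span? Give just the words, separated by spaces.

The NP opening brackets appear, in order, over: "a bright empty witness below that formal lawyer"; "that formal lawyer"; "his sudden steady actor above her or his familiar novel"; "his sudden steady actor above her"; "her"; "his familiar novel". The first one spans "a bright empty witness below that formal lawyer".

a bright empty witness below that formal lawyer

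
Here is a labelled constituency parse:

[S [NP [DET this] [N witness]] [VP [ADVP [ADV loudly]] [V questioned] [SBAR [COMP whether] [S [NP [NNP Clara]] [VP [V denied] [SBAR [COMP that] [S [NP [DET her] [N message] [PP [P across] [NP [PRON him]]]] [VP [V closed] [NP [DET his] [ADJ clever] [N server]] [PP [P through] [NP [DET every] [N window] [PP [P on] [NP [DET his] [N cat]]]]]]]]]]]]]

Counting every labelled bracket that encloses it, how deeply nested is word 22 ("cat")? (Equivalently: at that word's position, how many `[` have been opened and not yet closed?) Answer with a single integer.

13

The word sits inside N, which is inside NP, inside PP, inside NP, inside PP, inside VP, inside S, inside SBAR, inside VP, inside S, inside SBAR, inside VP, inside S — 13 brackets in all.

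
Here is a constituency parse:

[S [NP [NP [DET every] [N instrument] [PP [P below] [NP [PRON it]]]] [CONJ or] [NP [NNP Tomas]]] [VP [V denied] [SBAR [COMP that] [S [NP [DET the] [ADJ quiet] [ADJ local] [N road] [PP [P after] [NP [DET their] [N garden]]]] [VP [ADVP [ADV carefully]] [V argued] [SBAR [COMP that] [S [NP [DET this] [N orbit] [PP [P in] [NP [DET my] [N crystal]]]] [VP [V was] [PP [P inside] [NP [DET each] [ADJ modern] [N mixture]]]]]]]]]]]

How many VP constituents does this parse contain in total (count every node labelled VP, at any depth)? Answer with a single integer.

Listing each VP by its span: [VP denied that the quiet local road after their garden carefully argued that this orbit in my crystal was inside each modern mixture]; [VP carefully argued that this orbit in my crystal was inside each modern mixture]; [VP was inside each modern mixture] — that makes 3.

3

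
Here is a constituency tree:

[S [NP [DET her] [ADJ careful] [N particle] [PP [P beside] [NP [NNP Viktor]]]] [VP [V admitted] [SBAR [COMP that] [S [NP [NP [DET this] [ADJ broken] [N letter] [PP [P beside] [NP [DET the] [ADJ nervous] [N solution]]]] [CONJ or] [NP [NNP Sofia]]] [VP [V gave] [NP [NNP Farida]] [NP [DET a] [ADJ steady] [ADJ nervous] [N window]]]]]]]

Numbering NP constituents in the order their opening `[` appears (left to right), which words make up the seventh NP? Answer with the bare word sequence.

The NP opening brackets appear, in order, over: "her careful particle beside Viktor"; "Viktor"; "this broken letter beside the nervous solution or Sofia"; "this broken letter beside the nervous solution"; "the nervous solution"; "Sofia"; "Farida"; "a steady nervous window". The seventh one spans "Farida".

Farida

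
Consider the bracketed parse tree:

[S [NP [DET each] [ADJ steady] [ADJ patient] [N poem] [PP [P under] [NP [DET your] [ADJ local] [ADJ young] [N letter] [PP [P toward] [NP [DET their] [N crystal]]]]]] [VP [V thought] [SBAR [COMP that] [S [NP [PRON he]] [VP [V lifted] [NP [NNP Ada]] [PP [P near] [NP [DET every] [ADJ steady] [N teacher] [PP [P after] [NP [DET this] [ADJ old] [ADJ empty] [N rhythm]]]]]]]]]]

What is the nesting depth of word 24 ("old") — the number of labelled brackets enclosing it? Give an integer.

10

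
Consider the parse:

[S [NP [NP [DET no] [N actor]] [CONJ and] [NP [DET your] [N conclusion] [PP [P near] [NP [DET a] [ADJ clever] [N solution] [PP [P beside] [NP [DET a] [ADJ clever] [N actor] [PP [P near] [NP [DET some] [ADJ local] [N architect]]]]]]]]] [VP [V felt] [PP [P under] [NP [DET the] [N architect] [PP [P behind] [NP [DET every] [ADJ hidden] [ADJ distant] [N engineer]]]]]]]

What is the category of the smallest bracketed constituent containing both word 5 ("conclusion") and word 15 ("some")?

NP

Both words fall inside [NP your conclusion near a clever solution beside a clever actor near some local architect] (words 4–17), and no smaller constituent contains them both. Label: NP.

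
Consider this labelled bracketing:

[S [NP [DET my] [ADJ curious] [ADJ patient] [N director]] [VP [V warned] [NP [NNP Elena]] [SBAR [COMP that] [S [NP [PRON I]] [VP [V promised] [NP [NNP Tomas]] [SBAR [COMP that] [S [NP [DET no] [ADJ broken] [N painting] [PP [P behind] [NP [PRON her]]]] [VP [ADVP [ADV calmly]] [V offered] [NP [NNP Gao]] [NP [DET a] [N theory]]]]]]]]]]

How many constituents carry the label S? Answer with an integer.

3

Scanning left to right, an opening `[S` appears at word positions 1, 8, 12 — 3 in total.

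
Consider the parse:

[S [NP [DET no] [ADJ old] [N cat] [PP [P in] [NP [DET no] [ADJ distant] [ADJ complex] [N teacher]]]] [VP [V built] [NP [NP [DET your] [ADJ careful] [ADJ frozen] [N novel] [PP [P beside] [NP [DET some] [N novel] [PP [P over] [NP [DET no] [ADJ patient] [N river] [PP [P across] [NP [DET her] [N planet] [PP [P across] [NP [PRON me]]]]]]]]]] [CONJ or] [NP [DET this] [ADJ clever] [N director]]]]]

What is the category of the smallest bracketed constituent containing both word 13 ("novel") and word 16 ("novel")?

NP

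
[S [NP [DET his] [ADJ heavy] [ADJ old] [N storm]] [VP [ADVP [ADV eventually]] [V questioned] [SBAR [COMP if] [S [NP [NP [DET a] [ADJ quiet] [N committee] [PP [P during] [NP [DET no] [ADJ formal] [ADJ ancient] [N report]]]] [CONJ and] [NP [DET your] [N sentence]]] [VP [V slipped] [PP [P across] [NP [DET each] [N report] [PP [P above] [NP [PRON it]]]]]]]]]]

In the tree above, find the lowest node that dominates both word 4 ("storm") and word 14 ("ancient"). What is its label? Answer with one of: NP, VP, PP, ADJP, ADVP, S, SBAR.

Word 4 lies under S → NP → N; word 14 lies under S → VP → SBAR → S → NP → NP → PP → NP → ADJ. The lowest shared node is the S.

S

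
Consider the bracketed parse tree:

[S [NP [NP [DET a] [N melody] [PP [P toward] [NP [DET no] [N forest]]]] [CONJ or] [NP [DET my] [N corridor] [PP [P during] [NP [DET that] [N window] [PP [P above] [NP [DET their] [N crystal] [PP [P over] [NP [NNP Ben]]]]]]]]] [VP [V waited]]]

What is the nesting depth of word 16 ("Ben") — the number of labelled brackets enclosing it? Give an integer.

10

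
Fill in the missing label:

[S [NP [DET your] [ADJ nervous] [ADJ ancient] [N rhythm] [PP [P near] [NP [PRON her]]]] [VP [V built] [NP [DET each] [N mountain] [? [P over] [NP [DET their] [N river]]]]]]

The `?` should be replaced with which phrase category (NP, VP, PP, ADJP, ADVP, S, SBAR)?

PP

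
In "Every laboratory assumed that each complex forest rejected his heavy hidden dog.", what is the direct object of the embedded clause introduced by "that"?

his heavy hidden dog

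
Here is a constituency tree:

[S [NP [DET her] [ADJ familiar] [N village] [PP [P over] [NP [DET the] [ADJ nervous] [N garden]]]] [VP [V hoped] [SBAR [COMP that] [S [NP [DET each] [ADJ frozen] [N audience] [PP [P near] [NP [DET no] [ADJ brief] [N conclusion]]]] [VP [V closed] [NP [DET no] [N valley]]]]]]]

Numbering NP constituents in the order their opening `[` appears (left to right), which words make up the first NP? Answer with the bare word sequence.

her familiar village over the nervous garden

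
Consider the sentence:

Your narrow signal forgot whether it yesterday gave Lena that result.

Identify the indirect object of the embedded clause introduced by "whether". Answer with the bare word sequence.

Lena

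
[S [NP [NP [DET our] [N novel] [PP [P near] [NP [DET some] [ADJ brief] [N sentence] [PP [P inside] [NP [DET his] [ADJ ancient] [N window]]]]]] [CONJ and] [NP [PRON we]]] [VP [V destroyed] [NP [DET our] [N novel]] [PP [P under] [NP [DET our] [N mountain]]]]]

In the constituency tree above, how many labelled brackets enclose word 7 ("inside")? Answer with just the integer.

Counting open brackets not yet closed at "inside": [S [NP [NP [PP [NP [PP [P = 7.

7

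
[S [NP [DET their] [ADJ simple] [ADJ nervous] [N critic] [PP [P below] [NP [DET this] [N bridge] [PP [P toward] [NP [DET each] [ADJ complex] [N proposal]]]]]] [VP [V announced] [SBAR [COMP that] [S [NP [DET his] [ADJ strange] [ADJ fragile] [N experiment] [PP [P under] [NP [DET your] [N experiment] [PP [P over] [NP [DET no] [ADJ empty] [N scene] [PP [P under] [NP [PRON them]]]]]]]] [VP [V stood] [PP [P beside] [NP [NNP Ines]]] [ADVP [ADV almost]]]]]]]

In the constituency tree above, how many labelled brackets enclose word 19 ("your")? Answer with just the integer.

8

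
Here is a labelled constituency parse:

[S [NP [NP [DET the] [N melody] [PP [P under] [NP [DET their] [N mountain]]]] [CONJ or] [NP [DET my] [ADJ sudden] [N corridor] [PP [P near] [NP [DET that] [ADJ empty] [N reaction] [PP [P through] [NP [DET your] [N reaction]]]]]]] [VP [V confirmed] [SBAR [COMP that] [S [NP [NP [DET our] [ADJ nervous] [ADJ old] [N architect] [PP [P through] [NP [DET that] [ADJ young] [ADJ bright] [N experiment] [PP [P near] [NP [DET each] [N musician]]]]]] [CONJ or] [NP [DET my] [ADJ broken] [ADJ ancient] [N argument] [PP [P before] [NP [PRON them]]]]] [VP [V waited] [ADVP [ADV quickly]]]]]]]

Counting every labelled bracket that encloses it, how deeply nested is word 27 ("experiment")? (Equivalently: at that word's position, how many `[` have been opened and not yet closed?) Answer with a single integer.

9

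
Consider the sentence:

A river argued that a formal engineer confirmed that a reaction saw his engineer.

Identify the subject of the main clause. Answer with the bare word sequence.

a river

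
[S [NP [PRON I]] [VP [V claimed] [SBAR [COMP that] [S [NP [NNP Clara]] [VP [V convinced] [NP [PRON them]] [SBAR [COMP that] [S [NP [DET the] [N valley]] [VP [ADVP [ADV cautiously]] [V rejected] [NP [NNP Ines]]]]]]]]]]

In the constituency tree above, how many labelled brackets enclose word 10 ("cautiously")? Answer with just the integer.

Path from the root down to the word: S → VP → SBAR → S → VP → SBAR → S → VP → ADVP → ADV. That is 10 enclosing brackets.

10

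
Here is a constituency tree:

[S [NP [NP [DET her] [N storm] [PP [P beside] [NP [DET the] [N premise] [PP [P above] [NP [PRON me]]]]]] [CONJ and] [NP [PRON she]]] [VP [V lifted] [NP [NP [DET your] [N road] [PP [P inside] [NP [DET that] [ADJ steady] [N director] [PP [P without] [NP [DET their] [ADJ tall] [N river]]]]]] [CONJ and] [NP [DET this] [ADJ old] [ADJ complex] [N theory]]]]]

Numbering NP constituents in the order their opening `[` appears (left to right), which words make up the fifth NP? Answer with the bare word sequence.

she

The NP opening brackets appear, in order, over: "her storm beside the premise above me and she"; "her storm beside the premise above me"; "the premise above me"; "me"; "she"; "your road inside that steady director without their tall river and this old complex theory"; "your road inside that steady director without their tall river"; "that steady director without their tall river"; "their tall river"; "this old complex theory". The fifth one spans "she".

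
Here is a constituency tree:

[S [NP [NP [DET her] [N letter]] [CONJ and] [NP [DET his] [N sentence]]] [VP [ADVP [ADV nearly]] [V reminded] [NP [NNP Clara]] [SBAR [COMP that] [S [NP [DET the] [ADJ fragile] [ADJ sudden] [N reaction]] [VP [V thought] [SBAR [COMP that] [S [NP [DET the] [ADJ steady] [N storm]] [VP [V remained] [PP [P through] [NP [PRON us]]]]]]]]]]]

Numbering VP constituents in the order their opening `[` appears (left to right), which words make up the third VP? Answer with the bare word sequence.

The VP opening brackets appear, in order, over: "nearly reminded Clara that the fragile sudden reaction thought that the steady storm remained through us"; "thought that the steady storm remained through us"; "remained through us". The third one spans "remained through us".

remained through us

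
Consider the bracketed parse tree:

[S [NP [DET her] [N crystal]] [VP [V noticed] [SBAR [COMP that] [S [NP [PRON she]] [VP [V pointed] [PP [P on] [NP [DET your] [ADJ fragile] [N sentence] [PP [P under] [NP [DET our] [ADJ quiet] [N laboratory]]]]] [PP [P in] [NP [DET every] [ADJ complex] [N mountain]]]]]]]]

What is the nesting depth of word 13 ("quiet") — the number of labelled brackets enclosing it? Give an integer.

10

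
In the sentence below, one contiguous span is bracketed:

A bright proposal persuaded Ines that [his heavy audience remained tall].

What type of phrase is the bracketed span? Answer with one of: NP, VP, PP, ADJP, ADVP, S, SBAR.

"remained" is the head of the bracketed span, so the span is a clause: S.

S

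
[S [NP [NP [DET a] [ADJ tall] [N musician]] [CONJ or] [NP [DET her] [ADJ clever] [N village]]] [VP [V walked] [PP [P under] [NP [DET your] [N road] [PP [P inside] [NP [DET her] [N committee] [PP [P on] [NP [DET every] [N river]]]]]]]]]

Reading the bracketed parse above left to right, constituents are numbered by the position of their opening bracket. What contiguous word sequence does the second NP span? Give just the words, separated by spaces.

a tall musician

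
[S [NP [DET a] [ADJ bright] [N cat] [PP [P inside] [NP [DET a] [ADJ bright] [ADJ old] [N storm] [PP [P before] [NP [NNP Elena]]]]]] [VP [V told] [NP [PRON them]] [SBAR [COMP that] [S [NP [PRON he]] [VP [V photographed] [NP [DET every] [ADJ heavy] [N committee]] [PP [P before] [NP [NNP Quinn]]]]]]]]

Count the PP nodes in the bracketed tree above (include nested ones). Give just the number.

Scanning left to right, an opening `[PP` appears at word positions 4, 9, 19 — 3 in total.

3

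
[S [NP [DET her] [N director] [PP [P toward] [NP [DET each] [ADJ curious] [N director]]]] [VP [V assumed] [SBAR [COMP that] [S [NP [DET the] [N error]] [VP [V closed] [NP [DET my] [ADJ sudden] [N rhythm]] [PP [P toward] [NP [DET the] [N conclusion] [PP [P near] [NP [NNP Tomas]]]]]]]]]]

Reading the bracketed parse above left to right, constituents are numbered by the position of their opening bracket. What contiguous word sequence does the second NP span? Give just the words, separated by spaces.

The NP opening brackets appear, in order, over: "her director toward each curious director"; "each curious director"; "the error"; "my sudden rhythm"; "the conclusion near Tomas"; "Tomas". The second one spans "each curious director".

each curious director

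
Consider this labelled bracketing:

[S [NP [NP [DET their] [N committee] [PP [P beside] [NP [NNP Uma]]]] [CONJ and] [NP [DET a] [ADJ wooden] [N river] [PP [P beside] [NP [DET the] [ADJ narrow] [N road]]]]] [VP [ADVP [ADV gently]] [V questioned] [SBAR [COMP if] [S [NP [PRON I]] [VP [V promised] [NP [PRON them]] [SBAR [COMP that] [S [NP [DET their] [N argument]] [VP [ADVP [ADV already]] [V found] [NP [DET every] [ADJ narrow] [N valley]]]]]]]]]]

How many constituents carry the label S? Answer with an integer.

Scanning left to right, an opening `[S` appears at word positions 1, 16, 20 — 3 in total.

3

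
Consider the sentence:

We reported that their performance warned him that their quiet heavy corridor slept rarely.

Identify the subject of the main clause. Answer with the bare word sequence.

we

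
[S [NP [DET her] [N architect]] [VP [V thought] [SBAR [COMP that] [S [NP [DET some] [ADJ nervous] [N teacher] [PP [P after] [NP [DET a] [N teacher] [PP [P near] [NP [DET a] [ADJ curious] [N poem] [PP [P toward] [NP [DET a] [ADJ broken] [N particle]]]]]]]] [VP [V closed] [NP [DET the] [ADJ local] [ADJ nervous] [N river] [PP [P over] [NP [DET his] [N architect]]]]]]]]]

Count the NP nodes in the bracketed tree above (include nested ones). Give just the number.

Scanning left to right, an opening `[NP` appears at word positions 1, 5, 9, 12, 16, 20, 25 — 7 in total.

7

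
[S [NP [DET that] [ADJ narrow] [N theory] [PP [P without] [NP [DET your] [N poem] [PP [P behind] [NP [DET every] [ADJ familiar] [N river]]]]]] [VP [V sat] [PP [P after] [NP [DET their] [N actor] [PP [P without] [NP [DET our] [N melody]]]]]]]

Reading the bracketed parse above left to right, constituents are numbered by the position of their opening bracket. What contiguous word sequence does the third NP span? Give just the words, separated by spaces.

every familiar river

Opening `[NP` markers occur at word positions 1, 5, 8, 13, 16; the third of these opens the constituent [NP every familiar river].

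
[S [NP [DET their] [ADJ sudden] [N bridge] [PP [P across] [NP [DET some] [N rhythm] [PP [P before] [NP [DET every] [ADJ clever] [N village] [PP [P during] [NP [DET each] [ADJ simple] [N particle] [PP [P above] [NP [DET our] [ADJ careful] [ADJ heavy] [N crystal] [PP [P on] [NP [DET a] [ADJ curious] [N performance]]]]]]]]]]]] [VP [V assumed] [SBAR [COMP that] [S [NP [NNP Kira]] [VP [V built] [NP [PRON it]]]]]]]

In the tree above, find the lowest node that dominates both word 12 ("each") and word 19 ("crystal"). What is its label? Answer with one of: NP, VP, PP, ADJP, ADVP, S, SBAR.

NP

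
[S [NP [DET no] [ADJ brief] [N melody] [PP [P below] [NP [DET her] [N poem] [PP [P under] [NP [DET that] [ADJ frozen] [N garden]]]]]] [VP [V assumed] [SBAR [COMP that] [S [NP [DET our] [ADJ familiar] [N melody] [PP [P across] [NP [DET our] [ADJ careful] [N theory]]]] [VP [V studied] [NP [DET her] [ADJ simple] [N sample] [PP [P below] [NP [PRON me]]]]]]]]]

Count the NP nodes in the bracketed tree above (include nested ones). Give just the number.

7

The NP constituents are: [NP no brief melody below her poem under that frozen garden]; [NP her poem under that frozen garden]; [NP that frozen garden]; [NP our familiar melody across our careful theory]; [NP our careful theory]; [NP her simple sample below me] …. Total: 7.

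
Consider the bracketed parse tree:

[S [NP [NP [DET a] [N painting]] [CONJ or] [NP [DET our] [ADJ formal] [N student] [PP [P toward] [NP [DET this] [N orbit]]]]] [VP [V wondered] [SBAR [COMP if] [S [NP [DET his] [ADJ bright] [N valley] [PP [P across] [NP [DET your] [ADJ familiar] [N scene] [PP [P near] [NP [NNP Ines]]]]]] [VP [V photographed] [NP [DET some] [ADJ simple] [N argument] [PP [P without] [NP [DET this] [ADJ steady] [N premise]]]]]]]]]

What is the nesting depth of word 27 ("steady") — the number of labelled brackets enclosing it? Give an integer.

9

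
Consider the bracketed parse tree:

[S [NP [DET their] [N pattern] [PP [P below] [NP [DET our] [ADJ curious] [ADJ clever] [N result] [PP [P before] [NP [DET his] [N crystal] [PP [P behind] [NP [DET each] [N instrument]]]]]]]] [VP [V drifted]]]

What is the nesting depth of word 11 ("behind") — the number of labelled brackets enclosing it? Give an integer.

8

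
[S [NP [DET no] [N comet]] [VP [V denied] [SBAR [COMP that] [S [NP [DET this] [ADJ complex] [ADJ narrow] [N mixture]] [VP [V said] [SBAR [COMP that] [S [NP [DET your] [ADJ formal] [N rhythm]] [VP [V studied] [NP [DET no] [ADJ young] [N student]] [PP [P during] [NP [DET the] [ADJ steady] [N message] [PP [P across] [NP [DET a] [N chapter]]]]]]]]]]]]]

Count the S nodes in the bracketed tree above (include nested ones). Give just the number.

3

Scanning left to right, an opening `[S` appears at word positions 1, 5, 11 — 3 in total.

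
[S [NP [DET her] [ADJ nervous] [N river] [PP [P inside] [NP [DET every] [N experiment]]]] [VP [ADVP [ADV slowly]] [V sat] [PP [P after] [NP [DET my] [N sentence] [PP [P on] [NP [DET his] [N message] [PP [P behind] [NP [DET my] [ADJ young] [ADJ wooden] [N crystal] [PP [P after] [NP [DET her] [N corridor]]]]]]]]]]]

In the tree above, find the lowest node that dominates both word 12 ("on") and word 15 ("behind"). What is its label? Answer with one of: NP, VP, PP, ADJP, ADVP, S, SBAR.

Word 12 lies under S → VP → PP → NP → PP → P; word 15 lies under S → VP → PP → NP → PP → NP → PP → P. The lowest shared node is the PP.

PP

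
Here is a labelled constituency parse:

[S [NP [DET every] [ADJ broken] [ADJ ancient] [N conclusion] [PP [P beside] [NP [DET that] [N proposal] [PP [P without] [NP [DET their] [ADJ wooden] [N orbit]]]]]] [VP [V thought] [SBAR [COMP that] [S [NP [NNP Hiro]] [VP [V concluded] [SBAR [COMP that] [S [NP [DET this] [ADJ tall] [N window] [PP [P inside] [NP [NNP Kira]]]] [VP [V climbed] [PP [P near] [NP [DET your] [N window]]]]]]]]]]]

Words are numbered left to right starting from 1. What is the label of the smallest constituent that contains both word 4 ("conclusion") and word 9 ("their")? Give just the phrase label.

NP

Both words fall inside [NP every broken ancient conclusion beside that proposal without their wooden orbit] (words 1–11), and no smaller constituent contains them both. Label: NP.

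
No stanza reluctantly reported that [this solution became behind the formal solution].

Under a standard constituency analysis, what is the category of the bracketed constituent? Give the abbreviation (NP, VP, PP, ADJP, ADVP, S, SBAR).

The bracketed span "this solution became behind the formal solution" is headed by "became", making it a clause (S).

S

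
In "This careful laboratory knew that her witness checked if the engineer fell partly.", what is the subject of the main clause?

"this careful laboratory" is the NP that combines with the VP headed by "knew" to form the main clause — the subject.

this careful laboratory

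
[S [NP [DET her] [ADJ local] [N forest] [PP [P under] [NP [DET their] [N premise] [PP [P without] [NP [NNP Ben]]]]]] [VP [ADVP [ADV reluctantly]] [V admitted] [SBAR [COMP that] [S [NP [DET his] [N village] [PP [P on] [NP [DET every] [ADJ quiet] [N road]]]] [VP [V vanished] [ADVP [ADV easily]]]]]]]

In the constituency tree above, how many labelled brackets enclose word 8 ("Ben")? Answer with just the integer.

Counting open brackets not yet closed at "Ben": [S [NP [PP [NP [PP [NP [NNP = 7.

7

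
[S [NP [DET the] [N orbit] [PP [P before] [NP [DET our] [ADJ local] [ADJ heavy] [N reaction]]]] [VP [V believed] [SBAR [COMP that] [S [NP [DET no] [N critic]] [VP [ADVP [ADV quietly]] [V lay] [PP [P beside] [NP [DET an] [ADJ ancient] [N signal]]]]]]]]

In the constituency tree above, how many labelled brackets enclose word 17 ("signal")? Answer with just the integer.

8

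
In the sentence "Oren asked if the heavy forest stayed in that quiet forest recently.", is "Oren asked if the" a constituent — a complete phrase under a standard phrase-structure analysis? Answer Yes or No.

No

The sequence begins inside the noun phrase "Oren" and ends inside the verb phrase "asked if the heavy forest stayed in that quiet forest recently"; it crosses a phrase boundary, so no single node in the tree spans exactly those words.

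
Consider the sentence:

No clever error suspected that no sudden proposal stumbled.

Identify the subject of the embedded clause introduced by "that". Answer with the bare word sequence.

no sudden proposal

"no sudden proposal" is the NP that combines with the VP headed by "stumbled" to form the embedded clause introduced by "that" — the subject.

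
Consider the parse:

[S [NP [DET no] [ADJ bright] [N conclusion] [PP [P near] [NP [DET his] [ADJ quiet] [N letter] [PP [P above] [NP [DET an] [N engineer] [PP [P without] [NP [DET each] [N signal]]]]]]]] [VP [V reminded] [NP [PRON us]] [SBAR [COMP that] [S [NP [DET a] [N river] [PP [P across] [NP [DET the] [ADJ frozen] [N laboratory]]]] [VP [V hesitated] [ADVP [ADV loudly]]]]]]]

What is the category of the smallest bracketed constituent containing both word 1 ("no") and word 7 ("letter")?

Both words fall inside [NP no bright conclusion near his quiet letter above an engineer without each signal] (words 1–13), and no smaller constituent contains them both. Label: NP.

NP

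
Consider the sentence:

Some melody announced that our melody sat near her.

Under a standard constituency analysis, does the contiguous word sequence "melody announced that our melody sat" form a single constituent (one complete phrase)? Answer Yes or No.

No

"melody" belongs to the noun phrase "some melody" while "sat" belongs to the verb phrase "announced that our melody sat near her"; a span that runs across that boundary is not a single phrase.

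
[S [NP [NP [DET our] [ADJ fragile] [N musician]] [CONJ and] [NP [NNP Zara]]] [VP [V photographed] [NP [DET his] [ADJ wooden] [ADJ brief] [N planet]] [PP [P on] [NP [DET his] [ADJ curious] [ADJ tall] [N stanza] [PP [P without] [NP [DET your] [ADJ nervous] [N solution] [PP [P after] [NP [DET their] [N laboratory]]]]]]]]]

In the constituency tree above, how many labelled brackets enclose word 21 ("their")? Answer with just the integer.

Counting open brackets not yet closed at "their": [S [VP [PP [NP [PP [NP [PP [NP [DET = 9.

9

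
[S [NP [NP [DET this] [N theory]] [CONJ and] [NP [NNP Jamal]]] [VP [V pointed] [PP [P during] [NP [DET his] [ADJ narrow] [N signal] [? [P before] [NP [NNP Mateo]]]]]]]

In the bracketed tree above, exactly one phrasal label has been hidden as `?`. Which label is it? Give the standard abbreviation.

PP

A constituent whose immediate children are P 'before', NP is a prepositional phrase: PP.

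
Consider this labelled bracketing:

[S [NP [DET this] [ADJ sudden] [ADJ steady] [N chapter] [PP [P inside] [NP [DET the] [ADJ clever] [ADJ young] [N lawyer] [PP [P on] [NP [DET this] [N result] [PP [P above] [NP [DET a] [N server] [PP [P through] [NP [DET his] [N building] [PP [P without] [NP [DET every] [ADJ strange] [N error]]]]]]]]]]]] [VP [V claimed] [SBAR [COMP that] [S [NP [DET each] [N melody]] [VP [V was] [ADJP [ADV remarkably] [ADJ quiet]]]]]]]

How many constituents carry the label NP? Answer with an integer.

7

Scanning left to right, an opening `[NP` appears at word positions 1, 6, 11, 14, 17, 20, 25 — 7 in total.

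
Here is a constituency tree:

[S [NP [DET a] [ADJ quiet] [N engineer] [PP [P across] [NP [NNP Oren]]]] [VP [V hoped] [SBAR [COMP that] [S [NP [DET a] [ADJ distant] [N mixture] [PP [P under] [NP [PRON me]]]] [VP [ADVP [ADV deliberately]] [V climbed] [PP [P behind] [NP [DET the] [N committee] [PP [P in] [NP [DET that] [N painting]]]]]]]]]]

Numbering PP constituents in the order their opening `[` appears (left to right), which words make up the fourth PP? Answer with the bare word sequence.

in that painting

Opening `[PP` markers occur at word positions 4, 11, 15, 18; the fourth of these opens the constituent [PP in that painting].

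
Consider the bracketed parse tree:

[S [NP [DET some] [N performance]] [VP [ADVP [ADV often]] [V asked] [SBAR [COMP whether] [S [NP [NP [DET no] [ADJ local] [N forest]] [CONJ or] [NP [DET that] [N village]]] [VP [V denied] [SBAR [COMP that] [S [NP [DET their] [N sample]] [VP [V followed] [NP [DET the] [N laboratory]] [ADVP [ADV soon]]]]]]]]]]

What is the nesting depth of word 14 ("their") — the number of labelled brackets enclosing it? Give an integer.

9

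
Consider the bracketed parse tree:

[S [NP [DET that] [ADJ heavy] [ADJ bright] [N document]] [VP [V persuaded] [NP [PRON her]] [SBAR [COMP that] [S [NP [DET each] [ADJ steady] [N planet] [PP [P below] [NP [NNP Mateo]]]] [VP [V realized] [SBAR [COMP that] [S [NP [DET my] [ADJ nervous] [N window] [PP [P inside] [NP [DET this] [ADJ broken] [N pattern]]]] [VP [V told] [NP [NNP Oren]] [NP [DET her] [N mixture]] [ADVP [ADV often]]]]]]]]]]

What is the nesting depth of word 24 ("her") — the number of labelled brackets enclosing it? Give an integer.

Counting open brackets not yet closed at "her": [S [VP [SBAR [S [VP [SBAR [S [VP [NP [DET = 10.

10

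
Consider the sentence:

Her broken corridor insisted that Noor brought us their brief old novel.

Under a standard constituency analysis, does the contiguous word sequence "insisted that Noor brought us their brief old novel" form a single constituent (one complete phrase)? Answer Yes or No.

Yes

"insisted that Noor brought us their brief old novel" is exactly the verb phrase [VP insisted that Noor brought us their brief old novel], a complete constituent.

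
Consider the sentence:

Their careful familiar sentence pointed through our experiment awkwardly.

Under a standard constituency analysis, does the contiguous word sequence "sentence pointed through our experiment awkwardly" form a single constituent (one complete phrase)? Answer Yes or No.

The smallest constituent containing the whole sequence is the clause [S their careful familiar sentence pointed through our experiment awkwardly], but the sequence is only part of it — it straddles the boundary between noun phrase "their careful familiar sentence" and verb phrase "pointed through our experiment awkwardly".

No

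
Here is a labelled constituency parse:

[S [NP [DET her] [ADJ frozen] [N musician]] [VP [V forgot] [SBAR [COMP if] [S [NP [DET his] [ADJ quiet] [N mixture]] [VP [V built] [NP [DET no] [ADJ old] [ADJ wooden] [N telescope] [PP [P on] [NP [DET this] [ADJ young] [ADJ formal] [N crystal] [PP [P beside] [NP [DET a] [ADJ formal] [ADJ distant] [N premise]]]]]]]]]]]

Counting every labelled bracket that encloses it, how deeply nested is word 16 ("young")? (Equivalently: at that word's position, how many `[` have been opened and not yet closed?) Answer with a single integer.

Counting open brackets not yet closed at "young": [S [VP [SBAR [S [VP [NP [PP [NP [ADJ = 9.

9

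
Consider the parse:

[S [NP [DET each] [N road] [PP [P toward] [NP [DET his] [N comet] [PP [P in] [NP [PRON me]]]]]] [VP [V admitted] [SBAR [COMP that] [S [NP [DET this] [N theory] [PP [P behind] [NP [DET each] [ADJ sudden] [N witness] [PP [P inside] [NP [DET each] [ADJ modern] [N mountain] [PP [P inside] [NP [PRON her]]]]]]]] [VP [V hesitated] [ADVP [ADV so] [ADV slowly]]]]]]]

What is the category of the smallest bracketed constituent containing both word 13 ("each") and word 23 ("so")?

S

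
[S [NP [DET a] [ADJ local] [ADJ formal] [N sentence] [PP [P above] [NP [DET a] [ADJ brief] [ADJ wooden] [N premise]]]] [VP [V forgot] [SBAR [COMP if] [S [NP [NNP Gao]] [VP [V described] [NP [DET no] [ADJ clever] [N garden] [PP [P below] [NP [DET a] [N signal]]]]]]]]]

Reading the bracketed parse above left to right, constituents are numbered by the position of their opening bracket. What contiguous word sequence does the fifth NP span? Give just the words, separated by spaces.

a signal

The NP opening brackets appear, in order, over: "a local formal sentence above a brief wooden premise"; "a brief wooden premise"; "Gao"; "no clever garden below a signal"; "a signal". The fifth one spans "a signal".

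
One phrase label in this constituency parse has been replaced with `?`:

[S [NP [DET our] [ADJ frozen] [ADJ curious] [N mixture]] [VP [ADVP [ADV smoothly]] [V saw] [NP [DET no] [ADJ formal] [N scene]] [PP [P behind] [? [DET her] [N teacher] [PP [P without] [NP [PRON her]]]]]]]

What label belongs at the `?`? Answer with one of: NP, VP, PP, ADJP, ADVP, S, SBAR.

NP

Looking at what the `?` directly dominates — DET 'her', N 'teacher', PP — this is a noun phrase (NP).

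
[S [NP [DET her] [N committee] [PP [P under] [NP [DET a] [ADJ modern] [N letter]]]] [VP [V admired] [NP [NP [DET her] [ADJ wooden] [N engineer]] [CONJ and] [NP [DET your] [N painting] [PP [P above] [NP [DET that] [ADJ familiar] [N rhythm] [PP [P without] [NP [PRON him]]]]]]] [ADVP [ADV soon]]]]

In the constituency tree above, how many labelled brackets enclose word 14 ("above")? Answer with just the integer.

6

Counting open brackets not yet closed at "above": [S [VP [NP [NP [PP [P = 6.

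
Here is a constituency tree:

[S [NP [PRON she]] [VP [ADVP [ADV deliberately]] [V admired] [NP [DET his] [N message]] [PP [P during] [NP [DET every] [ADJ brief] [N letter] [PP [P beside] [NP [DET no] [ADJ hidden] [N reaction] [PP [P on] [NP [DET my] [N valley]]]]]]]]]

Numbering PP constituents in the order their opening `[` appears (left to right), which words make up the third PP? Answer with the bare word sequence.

on my valley

Opening `[PP` markers occur at word positions 6, 10, 14; the third of these opens the constituent [PP on my valley].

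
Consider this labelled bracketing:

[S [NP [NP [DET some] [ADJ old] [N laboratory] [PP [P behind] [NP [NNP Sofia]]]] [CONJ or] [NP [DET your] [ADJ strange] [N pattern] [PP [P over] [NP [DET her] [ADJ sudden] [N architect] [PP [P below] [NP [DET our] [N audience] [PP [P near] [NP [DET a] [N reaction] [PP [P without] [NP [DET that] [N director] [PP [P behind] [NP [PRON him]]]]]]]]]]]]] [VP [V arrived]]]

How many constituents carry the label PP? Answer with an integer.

6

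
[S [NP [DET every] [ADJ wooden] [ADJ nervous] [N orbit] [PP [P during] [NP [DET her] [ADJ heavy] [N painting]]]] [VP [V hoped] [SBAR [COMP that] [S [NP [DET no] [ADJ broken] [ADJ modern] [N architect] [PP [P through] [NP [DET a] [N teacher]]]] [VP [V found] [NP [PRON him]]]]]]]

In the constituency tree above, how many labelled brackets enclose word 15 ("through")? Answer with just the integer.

7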